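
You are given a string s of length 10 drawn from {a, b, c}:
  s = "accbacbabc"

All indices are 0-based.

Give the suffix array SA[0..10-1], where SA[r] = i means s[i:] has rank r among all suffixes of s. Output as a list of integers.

rank | idx | suffix
   0 |   7 | abc
   1 |   4 | acbabc
   2 |   0 | accbacbabc
   3 |   6 | babc
   4 |   3 | bacbabc
   5 |   8 | bc
   6 |   9 | c
   7 |   5 | cbabc
   8 |   2 | cbacbabc
   9 |   1 | ccbacbabc

[7, 4, 0, 6, 3, 8, 9, 5, 2, 1]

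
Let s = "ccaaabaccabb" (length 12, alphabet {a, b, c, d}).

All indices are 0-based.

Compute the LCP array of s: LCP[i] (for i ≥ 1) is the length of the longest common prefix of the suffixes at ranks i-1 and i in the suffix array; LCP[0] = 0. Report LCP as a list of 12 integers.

sorted suffixes:
  #0 SA[0]=2  'aaabaccabb'
  #1 SA[1]=3  'aabaccabb'
  #2 SA[2]=4  'abaccabb'
  #3 SA[3]=9  'abb'
  #4 SA[4]=6  'accabb'
  #5 SA[5]=11  'b'
  #6 SA[6]=5  'baccabb'
  #7 SA[7]=10  'bb'
  #8 SA[8]=1  'caaabaccabb'
  #9 SA[9]=8  'cabb'
  #10 SA[10]=0  'ccaaabaccabb'
  #11 SA[11]=7  'ccabb'

SA = [2, 3, 4, 9, 6, 11, 5, 10, 1, 8, 0, 7]
i: (SA[i-1],SA[i]) lcp shared
  1: (2,3) 2 'aa'
  2: (3,4) 1 'a'
  3: (4,9) 2 'ab'
  4: (9,6) 1 'a'
  5: (6,11) 0 ''
  6: (11,5) 1 'b'
  7: (5,10) 1 'b'
  8: (10,1) 0 ''
  9: (1,8) 2 'ca'
  10: (8,0) 1 'c'
  11: (0,7) 3 'cca'

[0, 2, 1, 2, 1, 0, 1, 1, 0, 2, 1, 3]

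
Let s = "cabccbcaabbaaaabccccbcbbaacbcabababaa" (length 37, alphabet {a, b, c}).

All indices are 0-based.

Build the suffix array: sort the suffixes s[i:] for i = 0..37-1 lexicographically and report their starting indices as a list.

[36, 35, 11, 12, 7, 13, 24, 33, 31, 29, 8, 1, 14, 25, 34, 10, 23, 32, 30, 9, 22, 5, 27, 20, 2, 15, 6, 28, 0, 21, 4, 26, 19, 3, 18, 17, 16]

rank→(start, suffix):
  0 → (36, 'a')
  1 → (35, 'aa')
  2 → (11, 'aaaabccccbcbbaacbcabababaa')
  3 → (12, 'aaabccccbcbbaacbcabababaa')
  4 → (7, 'aabbaaaabccccbcbbaacbcabababaa')
  5 → (13, 'aabccccbcbbaacbcabababaa')
  6 → (24, 'aacbcabababaa')
  7 → (33, 'abaa')
  8 → (31, 'ababaa')
  9 → (29, 'abababaa')
  10 → (8, 'abbaaaabccccbcbbaacbcabababaa')
  11 → (1, 'abccbcaabbaaaabccccbcbbaacbcabababaa')
  12 → (14, 'abccccbcbbaacbcabababaa')
  13 → (25, 'acbcabababaa')
  14 → (34, 'baa')
  15 → (10, 'baaaabccccbcbbaacbcabababaa')
  16 → (23, 'baacbcabababaa')
  17 → (32, 'babaa')
  18 → (30, 'bababaa')
  19 → (9, 'bbaaaabccccbcbbaacbcabababaa')
  20 → (22, 'bbaacbcabababaa')
  21 → (5, 'bcaabbaaaabccccbcbbaacbcabababaa')
  22 → (27, 'bcabababaa')
  23 → (20, 'bcbbaacbcabababaa')
  24 → (2, 'bccbcaabbaaaabccccbcbbaacbcabababaa')
  25 → (15, 'bccccbcbbaacbcabababaa')
  26 → (6, 'caabbaaaabccccbcbbaacbcabababaa')
  27 → (28, 'cabababaa')
  28 → (0, 'cabccbcaabbaaaabccccbcbbaacbcabababaa')
  29 → (21, 'cbbaacbcabababaa')
  30 → (4, 'cbcaabbaaaabccccbcbbaacbcabababaa')
  31 → (26, 'cbcabababaa')
  32 → (19, 'cbcbbaacbcabababaa')
  33 → (3, 'ccbcaabbaaaabccccbcbbaacbcabababaa')
  34 → (18, 'ccbcbbaacbcabababaa')
  35 → (17, 'cccbcbbaacbcabababaa')
  36 → (16, 'ccccbcbbaacbcabababaa')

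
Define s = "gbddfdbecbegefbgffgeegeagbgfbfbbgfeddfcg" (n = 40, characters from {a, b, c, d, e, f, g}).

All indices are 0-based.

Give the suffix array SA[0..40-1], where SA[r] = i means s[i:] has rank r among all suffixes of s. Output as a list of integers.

rank | idx | suffix
   0 |  23 | agbgfbfbbgfeddfcg
   1 |  30 | bbgfeddfcg
   2 |   1 | bddfdbecbegefbgffgeegeagbgfbfbbgfeddfcg
   3 |   6 | becbegefbgffgeegeagbgfbfbbgfeddfcg
   4 |   9 | begefbgffgeegeagbgfbfbbgfeddfcg
   5 |  28 | bfbbgfeddfcg
   6 |  25 | bgfbfbbgfeddfcg
   7 |  31 | bgfeddfcg
   8 |  14 | bgffgeegeagbgfbfbbgfeddfcg
   9 |   8 | cbegefbgffgeegeagbgfbfbbgfeddfcg
  10 |  38 | cg
  11 |   5 | dbecbegefbgffgeegeagbgfbfbbgfeddfcg
  12 |  35 | ddfcg
  13 |   2 | ddfdbecbegefbgffgeegeagbgfbfbbgfeddfcg
  14 |  36 | dfcg
  15 |   3 | dfdbecbegefbgffgeegeagbgfbfbbgfeddfcg
  16 |  22 | eagbgfbfbbgfeddfcg
  17 |   7 | ecbegefbgffgeegeagbgfbfbbgfeddfcg
  18 |  34 | eddfcg
  19 |  19 | eegeagbgfbfbbgfeddfcg
  20 |  12 | efbgffgeegeagbgfbfbbgfeddfcg
  21 |  20 | egeagbgfbfbbgfeddfcg
  22 |  10 | egefbgffgeegeagbgfbfbbgfeddfcg
  23 |  29 | fbbgfeddfcg
  24 |  27 | fbfbbgfeddfcg
  25 |  13 | fbgffgeegeagbgfbfbbgfeddfcg
  26 |  37 | fcg
  27 |   4 | fdbecbegefbgffgeegeagbgfbfbbgfeddfcg
  28 |  33 | feddfcg
  29 |  16 | ffgeegeagbgfbfbbgfeddfcg
  30 |  17 | fgeegeagbgfbfbbgfeddfcg
  31 |  39 | g
  32 |   0 | gbddfdbecbegefbgffgeegeagbgfbfbbgfeddfcg
  33 |  24 | gbgfbfbbgfeddfcg
  34 |  21 | geagbgfbfbbgfeddfcg
  35 |  18 | geegeagbgfbfbbgfeddfcg
  36 |  11 | gefbgffgeegeagbgfbfbbgfeddfcg
  37 |  26 | gfbfbbgfeddfcg
  38 |  32 | gfeddfcg
  39 |  15 | gffgeegeagbgfbfbbgfeddfcg

[23, 30, 1, 6, 9, 28, 25, 31, 14, 8, 38, 5, 35, 2, 36, 3, 22, 7, 34, 19, 12, 20, 10, 29, 27, 13, 37, 4, 33, 16, 17, 39, 0, 24, 21, 18, 11, 26, 32, 15]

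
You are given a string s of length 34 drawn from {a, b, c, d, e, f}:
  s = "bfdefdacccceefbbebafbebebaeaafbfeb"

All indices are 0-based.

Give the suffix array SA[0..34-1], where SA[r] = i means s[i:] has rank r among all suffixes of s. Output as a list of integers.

rank→(start, suffix):
  0 → (27, 'aafbfeb')
  1 → (6, 'acccceefbbebafbebebaeaafbfeb')
  2 → (25, 'aeaafbfeb')
  3 → (18, 'afbebebaeaafbfeb')
  4 → (28, 'afbfeb')
  5 → (33, 'b')
  6 → (24, 'baeaafbfeb')
  7 → (17, 'bafbebebaeaafbfeb')
  8 → (14, 'bbebafbebebaeaafbfeb')
  9 → (22, 'bebaeaafbfeb')
  10 → (15, 'bebafbebebaeaafbfeb')
  11 → (20, 'bebebaeaafbfeb')
  12 → (0, 'bfdefdacccceefbbebafbebebaeaafbfeb')
  13 → (30, 'bfeb')
  14 → (7, 'cccceefbbebafbebebaeaafbfeb')
  15 → (8, 'ccceefbbebafbebebaeaafbfeb')
  16 → (9, 'cceefbbebafbebebaeaafbfeb')
  17 → (10, 'ceefbbebafbebebaeaafbfeb')
  18 → (5, 'dacccceefbbebafbebebaeaafbfeb')
  19 → (2, 'defdacccceefbbebafbebebaeaafbfeb')
  20 → (26, 'eaafbfeb')
  21 → (32, 'eb')
  22 → (23, 'ebaeaafbfeb')
  23 → (16, 'ebafbebebaeaafbfeb')
  24 → (21, 'ebebaeaafbfeb')
  25 → (11, 'eefbbebafbebebaeaafbfeb')
  26 → (12, 'efbbebafbebebaeaafbfeb')
  27 → (3, 'efdacccceefbbebafbebebaeaafbfeb')
  28 → (13, 'fbbebafbebebaeaafbfeb')
  29 → (19, 'fbebebaeaafbfeb')
  30 → (29, 'fbfeb')
  31 → (4, 'fdacccceefbbebafbebebaeaafbfeb')
  32 → (1, 'fdefdacccceefbbebafbebebaeaafbfeb')
  33 → (31, 'feb')

[27, 6, 25, 18, 28, 33, 24, 17, 14, 22, 15, 20, 0, 30, 7, 8, 9, 10, 5, 2, 26, 32, 23, 16, 21, 11, 12, 3, 13, 19, 29, 4, 1, 31]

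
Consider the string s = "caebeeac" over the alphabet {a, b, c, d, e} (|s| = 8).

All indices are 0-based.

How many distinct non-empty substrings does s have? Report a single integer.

32

rank | idx | suffix
   0 |   6 | ac
   1 |   1 | aebeeac
   2 |   3 | beeac
   3 |   7 | c
   4 |   0 | caebeeac
   5 |   5 | eac
   6 |   2 | ebeeac
   7 |   4 | eeac

SA = [6, 1, 3, 7, 0, 5, 2, 4]
rank  pair      lcp
   1  s[6:],s[1:]  1  'a'
   2  s[1:],s[3:]  0  ''
   3  s[3:],s[7:]  0  ''
   4  s[7:],s[0:]  1  'c'
   5  s[0:],s[5:]  0  ''
   6  s[5:],s[2:]  1  'e'
   7  s[2:],s[4:]  1  'e'

n(n+1)/2 = 8·9/2 = 36
Σ LCP = 0 + 1 + 0 + 0 + 1 + 0 + 1 + 1 = 4
distinct = 36 − 4 = 32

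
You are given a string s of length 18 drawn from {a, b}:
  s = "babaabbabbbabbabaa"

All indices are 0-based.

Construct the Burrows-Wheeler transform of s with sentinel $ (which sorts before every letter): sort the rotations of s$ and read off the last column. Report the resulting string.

rank  rotation             last
    0  $babaabbabbbabbabaa  a
    1  a$babaabbabbbabbaba  a
    2  aa$babaabbabbbabbab  b
    3  aabbabbbabbabaa$bab  b
    4  abaa$babaabbabbbabb  b
    5  abaabbabbbabbabaa$b  b
    6  abbabaa$babaabbabbb  b
    7  abbabbbabbabaa$baba  a
    8  abbbabbabaa$babaabb  b
    9  baa$babaabbabbbabba  a
   10  baabbabbbabbabaa$ba  a
   11  babaa$babaabbabbbab  b
   12  babaabbabbbabbabaa$  $
   13  babbabaa$babaabbabb  b
   14  babbbabbabaa$babaab  b
   15  bbabaa$babaabbabbba  a
   16  bbabbabaa$babaabbab  b
   17  bbabbbabbabaa$babaa  a
   18  bbbabbabaa$babaabba  a

aabbbbbabaab$bbabaa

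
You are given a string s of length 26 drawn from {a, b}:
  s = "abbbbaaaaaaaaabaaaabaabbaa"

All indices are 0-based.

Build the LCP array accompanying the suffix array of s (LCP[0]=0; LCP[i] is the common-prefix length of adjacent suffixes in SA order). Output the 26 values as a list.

rank→(start, suffix):
  0 → (25, 'a')
  1 → (24, 'aa')
  2 → (5, 'aaaaaaaaabaaaabaabbaa')
  3 → (6, 'aaaaaaaabaaaabaabbaa')
  4 → (7, 'aaaaaaabaaaabaabbaa')
  5 → (8, 'aaaaaabaaaabaabbaa')
  6 → (9, 'aaaaabaaaabaabbaa')
  7 → (10, 'aaaabaaaabaabbaa')
  8 → (15, 'aaaabaabbaa')
  9 → (11, 'aaabaaaabaabbaa')
  10 → (16, 'aaabaabbaa')
  11 → (12, 'aabaaaabaabbaa')
  12 → (17, 'aabaabbaa')
  13 → (20, 'aabbaa')
  14 → (13, 'abaaaabaabbaa')
  15 → (18, 'abaabbaa')
  16 → (21, 'abbaa')
  17 → (0, 'abbbbaaaaaaaaabaaaabaabbaa')
  18 → (23, 'baa')
  19 → (4, 'baaaaaaaaabaaaabaabbaa')
  20 → (14, 'baaaabaabbaa')
  21 → (19, 'baabbaa')
  22 → (22, 'bbaa')
  23 → (3, 'bbaaaaaaaaabaaaabaabbaa')
  24 → (2, 'bbbaaaaaaaaabaaaabaabbaa')
  25 → (1, 'bbbbaaaaaaaaabaaaabaabbaa')

SA = [25, 24, 5, 6, 7, 8, 9, 10, 15, 11, 16, 12, 17, 20, 13, 18, 21, 0, 23, 4, 14, 19, 22, 3, 2, 1]
rank  pair      lcp
   1  s[25:],s[24:]  1  'a'
   2  s[24:],s[5:]  2  'aa'
   3  s[5:],s[6:]  8  'aaaaaaaa'
   4  s[6:],s[7:]  7  'aaaaaaa'
   5  s[7:],s[8:]  6  'aaaaaa'
   6  s[8:],s[9:]  5  'aaaaa'
   7  s[9:],s[10:]  4  'aaaa'
   8  s[10:],s[15:]  7  'aaaabaa'
   9  s[15:],s[11:]  3  'aaa'
  10  s[11:],s[16:]  6  'aaabaa'
  11  s[16:],s[12:]  2  'aa'
  12  s[12:],s[17:]  5  'aabaa'
  13  s[17:],s[20:]  3  'aab'
  14  s[20:],s[13:]  1  'a'
  15  s[13:],s[18:]  4  'abaa'
  16  s[18:],s[21:]  2  'ab'
  17  s[21:],s[0:]  3  'abb'
  18  s[0:],s[23:]  0  ''
  19  s[23:],s[4:]  3  'baa'
  20  s[4:],s[14:]  5  'baaaa'
  21  s[14:],s[19:]  3  'baa'
  22  s[19:],s[22:]  1  'b'
  23  s[22:],s[3:]  4  'bbaa'
  24  s[3:],s[2:]  2  'bb'
  25  s[2:],s[1:]  3  'bbb'

[0, 1, 2, 8, 7, 6, 5, 4, 7, 3, 6, 2, 5, 3, 1, 4, 2, 3, 0, 3, 5, 3, 1, 4, 2, 3]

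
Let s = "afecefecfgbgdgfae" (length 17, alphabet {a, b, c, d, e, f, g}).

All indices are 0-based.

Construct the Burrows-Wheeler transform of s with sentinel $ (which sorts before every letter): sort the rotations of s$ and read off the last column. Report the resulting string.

rank  rotation            last
    0  $afecefecfgbgdgfae  e
    1  ae$afecefecfgbgdgf  f
    2  afecefecfgbgdgfae$  $
    3  bgdgfae$afecefecfg  g
    4  cefecfgbgdgfae$afe  e
    5  cfgbgdgfae$afecefe  e
    6  dgfae$afecefecfgbg  g
    7  e$afecefecfgbgdgfa  a
    8  ecefecfgbgdgfae$af  f
    9  ecfgbgdgfae$afecef  f
   10  efecfgbgdgfae$afec  c
   11  fae$afecefecfgbgdg  g
   12  fecefecfgbgdgfae$a  a
   13  fecfgbgdgfae$afece  e
   14  fgbgdgfae$afecefec  c
   15  gbgdgfae$afecefecf  f
   16  gdgfae$afecefecfgb  b
   17  gfae$afecefecfgbgd  d

ef$geegaffcgaecfbd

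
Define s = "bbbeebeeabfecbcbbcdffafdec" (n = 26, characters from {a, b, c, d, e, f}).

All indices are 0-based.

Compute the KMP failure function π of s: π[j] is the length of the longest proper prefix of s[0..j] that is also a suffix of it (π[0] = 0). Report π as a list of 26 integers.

[0, 1, 2, 0, 0, 1, 0, 0, 0, 1, 0, 0, 0, 1, 0, 1, 2, 0, 0, 0, 0, 0, 0, 0, 0, 0]

π[0] = 0
j=1 s[j]='b': π[1]=1 (border 'b')
j=2 s[j]='b': π[2]=2 (border 'bb')
j=3 s[j]='e': k: 2→1→0; π[3]=0 (border '')
j=4 s[j]='e': π[4]=0 (border '')
j=5 s[j]='b': π[5]=1 (border 'b')
j=6 s[j]='e': k: 1→0; π[6]=0 (border '')
j=7 s[j]='e': π[7]=0 (border '')
j=8 s[j]='a': π[8]=0 (border '')
j=9 s[j]='b': π[9]=1 (border 'b')
j=10 s[j]='f': k: 1→0; π[10]=0 (border '')
j=11 s[j]='e': π[11]=0 (border '')
j=12 s[j]='c': π[12]=0 (border '')
j=13 s[j]='b': π[13]=1 (border 'b')
j=14 s[j]='c': k: 1→0; π[14]=0 (border '')
j=15 s[j]='b': π[15]=1 (border 'b')
j=16 s[j]='b': π[16]=2 (border 'bb')
j=17 s[j]='c': k: 2→1→0; π[17]=0 (border '')
j=18 s[j]='d': π[18]=0 (border '')
j=19 s[j]='f': π[19]=0 (border '')
j=20 s[j]='f': π[20]=0 (border '')
j=21 s[j]='a': π[21]=0 (border '')
j=22 s[j]='f': π[22]=0 (border '')
j=23 s[j]='d': π[23]=0 (border '')
j=24 s[j]='e': π[24]=0 (border '')
j=25 s[j]='c': π[25]=0 (border '')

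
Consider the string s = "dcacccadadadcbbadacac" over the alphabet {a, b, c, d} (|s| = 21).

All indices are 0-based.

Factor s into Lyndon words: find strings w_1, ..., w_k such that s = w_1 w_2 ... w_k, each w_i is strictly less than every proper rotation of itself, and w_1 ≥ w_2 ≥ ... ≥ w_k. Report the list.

["d", "c", "acccadadadcbbad", "ac", "ac"]

emit factor 1: 'd' (i=0, period=1)
emit factor 2: 'c' (i=1, period=1)
emit factor 3: 'acccadadadcbbad' (i=2, period=15)
emit factor 4: 'ac' (i=17, period=2)
emit factor 5: 'ac' (i=19, period=2)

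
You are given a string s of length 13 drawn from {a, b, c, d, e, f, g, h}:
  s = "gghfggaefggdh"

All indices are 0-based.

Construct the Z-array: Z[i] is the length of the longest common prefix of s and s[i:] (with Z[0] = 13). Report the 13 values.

Z[0]=13
i=1: outside box; Z[1]=1 extend→box=[1,2)
i=2: outside box; Z[2]=0
i=3: outside box; Z[3]=0
i=4: outside box; Z[4]=2 extend→box=[4,6)
i=5: min(r-i=1, Z[1]=1)=1; Z[5]=1
i=6: outside box; Z[6]=0
i=7: outside box; Z[7]=0
i=8: outside box; Z[8]=0
i=9: outside box; Z[9]=2 extend→box=[9,11)
i=10: min(r-i=1, Z[1]=1)=1; Z[10]=1
i=11: outside box; Z[11]=0
i=12: outside box; Z[12]=0

[13, 1, 0, 0, 2, 1, 0, 0, 0, 2, 1, 0, 0]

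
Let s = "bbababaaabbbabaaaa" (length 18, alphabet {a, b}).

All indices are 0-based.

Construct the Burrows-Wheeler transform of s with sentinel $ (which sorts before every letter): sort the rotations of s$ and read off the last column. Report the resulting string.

rank  rotation             last
    0  $bbababaaabbbabaaaa  a
    1  a$bbababaaabbbabaaa  a
    2  aa$bbababaaabbbabaa  a
    3  aaa$bbababaaabbbaba  a
    4  aaaa$bbababaaabbbab  b
    5  aaabbbabaaaa$bbabab  b
    6  aabbbabaaaa$bbababa  a
    7  abaaaa$bbababaaabbb  b
    8  abaaabbbabaaaa$bbab  b
    9  ababaaabbbabaaaa$bb  b
   10  abbbabaaaa$bbababaa  a
   11  baaaa$bbababaaabbba  a
   12  baaabbbabaaaa$bbaba  a
   13  babaaaa$bbababaaabb  b
   14  babaaabbbabaaaa$bba  a
   15  bababaaabbbabaaaa$b  b
   16  bbabaaaa$bbababaaab  b
   17  bbababaaabbbabaaaa$  $
   18  bbbabaaaa$bbababaaa  a

aaaabbabbbaaababb$a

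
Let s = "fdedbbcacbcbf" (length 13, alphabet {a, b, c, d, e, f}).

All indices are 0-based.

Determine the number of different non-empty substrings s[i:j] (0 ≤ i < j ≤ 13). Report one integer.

82

rank | idx | suffix
   0 |   7 | acbcbf
   1 |   4 | bbcacbcbf
   2 |   5 | bcacbcbf
   3 |   9 | bcbf
   4 |  11 | bf
   5 |   6 | cacbcbf
   6 |   8 | cbcbf
   7 |  10 | cbf
   8 |   3 | dbbcacbcbf
   9 |   1 | dedbbcacbcbf
  10 |   2 | edbbcacbcbf
  11 |  12 | f
  12 |   0 | fdedbbcacbcbf

SA = [7, 4, 5, 9, 11, 6, 8, 10, 3, 1, 2, 12, 0]
[i] adj suffixes → lcp
  [1] 7/4 → 0 ('')
  [2] 4/5 → 1 ('b')
  [3] 5/9 → 2 ('bc')
  [4] 9/11 → 1 ('b')
  [5] 11/6 → 0 ('')
  [6] 6/8 → 1 ('c')
  [7] 8/10 → 2 ('cb')
  [8] 10/3 → 0 ('')
  [9] 3/1 → 1 ('d')
  [10] 1/2 → 0 ('')
  [11] 2/12 → 0 ('')
  [12] 12/0 → 1 ('f')

n(n+1)/2 = 13·14/2 = 91
Σ LCP = 0 + 0 + 1 + 2 + 1 + 0 + 1 + 2 + 0 + 1 + 0 + 0 + 1 = 9
distinct = 91 − 9 = 82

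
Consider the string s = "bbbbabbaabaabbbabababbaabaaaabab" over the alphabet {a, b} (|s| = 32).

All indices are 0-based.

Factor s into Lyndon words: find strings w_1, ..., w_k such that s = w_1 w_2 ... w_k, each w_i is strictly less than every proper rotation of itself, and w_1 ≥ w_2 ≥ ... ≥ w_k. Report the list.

emit factor 1: 'b' (i=0, period=1)
emit factor 2: 'b' (i=1, period=1)
emit factor 3: 'b' (i=2, period=1)
emit factor 4: 'b' (i=3, period=1)
emit factor 5: 'abb' (i=4, period=3)
emit factor 6: 'aabaabbbabababb' (i=7, period=15)
emit factor 7: 'aab' (i=22, period=3)
emit factor 8: 'aaaabab' (i=25, period=7)

["b", "b", "b", "b", "abb", "aabaabbbabababb", "aab", "aaaabab"]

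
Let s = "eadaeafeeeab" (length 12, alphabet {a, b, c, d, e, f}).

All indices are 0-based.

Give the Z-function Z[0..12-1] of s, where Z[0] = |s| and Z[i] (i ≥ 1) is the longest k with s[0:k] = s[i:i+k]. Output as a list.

[12, 0, 0, 0, 2, 0, 0, 1, 1, 2, 0, 0]

Z[0]=12
i=1: fresh scan; Z[1]=0
i=2: fresh scan; Z[2]=0
i=3: fresh scan; Z[3]=0
i=4: fresh scan; Z[4]=2 grow→box=[4,6)
i=5: min(r-i=1, Z[1]=0)=0; Z[5]=0
i=6: fresh scan; Z[6]=0
i=7: fresh scan; Z[7]=1 grow→box=[7,8)
i=8: fresh scan; Z[8]=1 grow→box=[8,9)
i=9: fresh scan; Z[9]=2 grow→box=[9,11)
i=10: min(r-i=1, Z[1]=0)=0; Z[10]=0
i=11: fresh scan; Z[11]=0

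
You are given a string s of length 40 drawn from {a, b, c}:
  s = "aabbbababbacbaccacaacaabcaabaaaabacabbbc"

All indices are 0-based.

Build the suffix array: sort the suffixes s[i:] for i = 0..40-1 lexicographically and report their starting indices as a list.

[28, 29, 25, 30, 0, 21, 18, 26, 5, 31, 7, 1, 35, 22, 19, 16, 33, 10, 13, 27, 4, 6, 32, 9, 12, 3, 8, 2, 36, 37, 38, 23, 39, 24, 20, 17, 34, 15, 11, 14]

rank | idx | suffix
   0 |  28 | aaaabacabbbc
   1 |  29 | aaabacabbbc
   2 |  25 | aabaaaabacabbbc
   3 |  30 | aabacabbbc
   4 |   0 | aabbbababbacbaccacaacaabcaabaaaabacabbbc
   5 |  21 | aabcaabaaaabacabbbc
   6 |  18 | aacaabcaabaaaabacabbbc
   7 |  26 | abaaaabacabbbc
   8 |   5 | ababbacbaccacaacaabcaabaaaabacabbbc
   9 |  31 | abacabbbc
  10 |   7 | abbacbaccacaacaabcaabaaaabacabbbc
  11 |   1 | abbbababbacbaccacaacaabcaabaaaabacabbbc
  12 |  35 | abbbc
  13 |  22 | abcaabaaaabacabbbc
  14 |  19 | acaabcaabaaaabacabbbc
  15 |  16 | acaacaabcaabaaaabacabbbc
  16 |  33 | acabbbc
  17 |  10 | acbaccacaacaabcaabaaaabacabbbc
  18 |  13 | accacaacaabcaabaaaabacabbbc
  19 |  27 | baaaabacabbbc
  20 |   4 | bababbacbaccacaacaabcaabaaaabacabbbc
  21 |   6 | babbacbaccacaacaabcaabaaaabacabbbc
  22 |  32 | bacabbbc
  23 |   9 | bacbaccacaacaabcaabaaaabacabbbc
  24 |  12 | baccacaacaabcaabaaaabacabbbc
  25 |   3 | bbababbacbaccacaacaabcaabaaaabacabbbc
  26 |   8 | bbacbaccacaacaabcaabaaaabacabbbc
  27 |   2 | bbbababbacbaccacaacaabcaabaaaabacabbbc
  28 |  36 | bbbc
  29 |  37 | bbc
  30 |  38 | bc
  31 |  23 | bcaabaaaabacabbbc
  32 |  39 | c
  33 |  24 | caabaaaabacabbbc
  34 |  20 | caabcaabaaaabacabbbc
  35 |  17 | caacaabcaabaaaabacabbbc
  36 |  34 | cabbbc
  37 |  15 | cacaacaabcaabaaaabacabbbc
  38 |  11 | cbaccacaacaabcaabaaaabacabbbc
  39 |  14 | ccacaacaabcaabaaaabacabbbc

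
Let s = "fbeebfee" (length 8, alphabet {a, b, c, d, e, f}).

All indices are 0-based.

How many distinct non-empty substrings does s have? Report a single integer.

rank→(start, suffix):
  0 → (1, 'beebfee')
  1 → (4, 'bfee')
  2 → (7, 'e')
  3 → (3, 'ebfee')
  4 → (6, 'ee')
  5 → (2, 'eebfee')
  6 → (0, 'fbeebfee')
  7 → (5, 'fee')

SA = [1, 4, 7, 3, 6, 2, 0, 5]
i: (SA[i-1],SA[i]) lcp shared
  1: (1,4) 1 'b'
  2: (4,7) 0 ''
  3: (7,3) 1 'e'
  4: (3,6) 1 'e'
  5: (6,2) 2 'ee'
  6: (2,0) 0 ''
  7: (0,5) 1 'f'

n(n+1)/2 = 8·9/2 = 36
Σ LCP = 0 + 1 + 0 + 1 + 1 + 2 + 0 + 1 = 6
distinct = 36 − 6 = 30

30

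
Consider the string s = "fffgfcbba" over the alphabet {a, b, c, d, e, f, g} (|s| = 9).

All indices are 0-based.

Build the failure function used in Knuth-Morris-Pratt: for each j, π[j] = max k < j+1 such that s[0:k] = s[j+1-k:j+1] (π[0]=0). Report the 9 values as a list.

π[0] = 0
j=1 s[j]='f': π[1]=1 (border 'f')
j=2 s[j]='f': π[2]=2 (border 'ff')
j=3 s[j]='g': k: 2→1→0; π[3]=0 (border '')
j=4 s[j]='f': π[4]=1 (border 'f')
j=5 s[j]='c': k: 1→0; π[5]=0 (border '')
j=6 s[j]='b': π[6]=0 (border '')
j=7 s[j]='b': π[7]=0 (border '')
j=8 s[j]='a': π[8]=0 (border '')

[0, 1, 2, 0, 1, 0, 0, 0, 0]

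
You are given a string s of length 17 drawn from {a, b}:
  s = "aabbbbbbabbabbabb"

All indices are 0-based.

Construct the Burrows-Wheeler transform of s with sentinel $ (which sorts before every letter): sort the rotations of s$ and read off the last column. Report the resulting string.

rank  rotation            last
    0  $aabbbbbbabbabbabb  b
    1  aabbbbbbabbabbabb$  $
    2  abb$aabbbbbbabbabb  b
    3  abbabb$aabbbbbbabb  b
    4  abbabbabb$aabbbbbb  b
    5  abbbbbbabbabbabb$a  a
    6  b$aabbbbbbabbabbab  b
    7  babb$aabbbbbbabbab  b
    8  babbabb$aabbbbbbab  b
    9  babbabbabb$aabbbbb  b
   10  bb$aabbbbbbabbabba  a
   11  bbabb$aabbbbbbabba  a
   12  bbabbabb$aabbbbbba  a
   13  bbabbabbabb$aabbbb  b
   14  bbbabbabbabb$aabbb  b
   15  bbbbabbabbabb$aabb  b
   16  bbbbbabbabbabb$aab  b
   17  bbbbbbabbabbabb$aa  a

b$bbbabbbbaaabbbba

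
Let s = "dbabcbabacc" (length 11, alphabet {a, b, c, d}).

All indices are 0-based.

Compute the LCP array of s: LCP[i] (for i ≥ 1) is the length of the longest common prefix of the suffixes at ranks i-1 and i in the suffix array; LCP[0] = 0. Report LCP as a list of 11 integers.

sorted suffixes:
  #0 SA[0]=6  'abacc'
  #1 SA[1]=2  'abcbabacc'
  #2 SA[2]=8  'acc'
  #3 SA[3]=5  'babacc'
  #4 SA[4]=1  'babcbabacc'
  #5 SA[5]=7  'bacc'
  #6 SA[6]=3  'bcbabacc'
  #7 SA[7]=10  'c'
  #8 SA[8]=4  'cbabacc'
  #9 SA[9]=9  'cc'
  #10 SA[10]=0  'dbabcbabacc'

SA = [6, 2, 8, 5, 1, 7, 3, 10, 4, 9, 0]
[i] adj suffixes → lcp
  [1] 6/2 → 2 ('ab')
  [2] 2/8 → 1 ('a')
  [3] 8/5 → 0 ('')
  [4] 5/1 → 3 ('bab')
  [5] 1/7 → 2 ('ba')
  [6] 7/3 → 1 ('b')
  [7] 3/10 → 0 ('')
  [8] 10/4 → 1 ('c')
  [9] 4/9 → 1 ('c')
  [10] 9/0 → 0 ('')

[0, 2, 1, 0, 3, 2, 1, 0, 1, 1, 0]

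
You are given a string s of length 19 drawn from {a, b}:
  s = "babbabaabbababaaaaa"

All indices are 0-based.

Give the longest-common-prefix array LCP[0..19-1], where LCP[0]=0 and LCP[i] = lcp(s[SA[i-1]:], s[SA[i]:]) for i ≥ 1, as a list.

[0, 1, 2, 3, 4, 2, 1, 4, 3, 2, 6, 0, 3, 2, 5, 4, 3, 1, 5]

sorted suffixes:
  #0 SA[0]=18  'a'
  #1 SA[1]=17  'aa'
  #2 SA[2]=16  'aaa'
  #3 SA[3]=15  'aaaa'
  #4 SA[4]=14  'aaaaa'
  #5 SA[5]=6  'aabbababaaaaa'
  #6 SA[6]=12  'abaaaaa'
  #7 SA[7]=4  'abaabbababaaaaa'
  #8 SA[8]=10  'ababaaaaa'
  #9 SA[9]=1  'abbabaabbababaaaaa'
  #10 SA[10]=7  'abbababaaaaa'
  #11 SA[11]=13  'baaaaa'
  #12 SA[12]=5  'baabbababaaaaa'
  #13 SA[13]=11  'babaaaaa'
  #14 SA[14]=3  'babaabbababaaaaa'
  #15 SA[15]=9  'bababaaaaa'
  #16 SA[16]=0  'babbabaabbababaaaaa'
  #17 SA[17]=2  'bbabaabbababaaaaa'
  #18 SA[18]=8  'bbababaaaaa'

SA = [18, 17, 16, 15, 14, 6, 12, 4, 10, 1, 7, 13, 5, 11, 3, 9, 0, 2, 8]
[i] adj suffixes → lcp
  [1] 18/17 → 1 ('a')
  [2] 17/16 → 2 ('aa')
  [3] 16/15 → 3 ('aaa')
  [4] 15/14 → 4 ('aaaa')
  [5] 14/6 → 2 ('aa')
  [6] 6/12 → 1 ('a')
  [7] 12/4 → 4 ('abaa')
  [8] 4/10 → 3 ('aba')
  [9] 10/1 → 2 ('ab')
  [10] 1/7 → 6 ('abbaba')
  [11] 7/13 → 0 ('')
  [12] 13/5 → 3 ('baa')
  [13] 5/11 → 2 ('ba')
  [14] 11/3 → 5 ('babaa')
  [15] 3/9 → 4 ('baba')
  [16] 9/0 → 3 ('bab')
  [17] 0/2 → 1 ('b')
  [18] 2/8 → 5 ('bbaba')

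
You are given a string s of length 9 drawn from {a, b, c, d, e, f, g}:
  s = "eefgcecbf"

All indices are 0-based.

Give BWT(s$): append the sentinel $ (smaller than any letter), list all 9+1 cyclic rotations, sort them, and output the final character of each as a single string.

rank  rotation    last
    0  $eefgcecbf  f
    1  bf$eefgcec  c
    2  cbf$eefgce  e
    3  cecbf$eefg  g
    4  ecbf$eefgc  c
    5  eefgcecbf$  $
    6  efgcecbf$e  e
    7  f$eefgcecb  b
    8  fgcecbf$ee  e
    9  gcecbf$eef  f

fcegc$ebef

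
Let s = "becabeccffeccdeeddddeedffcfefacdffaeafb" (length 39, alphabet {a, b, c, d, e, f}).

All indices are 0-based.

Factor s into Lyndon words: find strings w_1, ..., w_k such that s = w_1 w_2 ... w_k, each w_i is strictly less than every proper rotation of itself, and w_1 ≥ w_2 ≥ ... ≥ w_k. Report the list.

["bec", "abeccffeccdeeddddeedffcfefacdffaeafb"]

emit factor 1: 'bec' (i=0, period=3)
emit factor 2: 'abeccffeccdeeddddeedffcfefacdffaeafb' (i=3, period=36)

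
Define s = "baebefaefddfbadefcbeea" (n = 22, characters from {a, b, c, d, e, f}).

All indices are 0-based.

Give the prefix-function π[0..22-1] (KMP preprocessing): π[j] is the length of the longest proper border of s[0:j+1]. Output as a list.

π[0] = 0
j=1 s[j]='a': π[1]=0 (border '')
j=2 s[j]='e': π[2]=0 (border '')
j=3 s[j]='b': π[3]=1 (border 'b')
j=4 s[j]='e': k: 1→0; π[4]=0 (border '')
j=5 s[j]='f': π[5]=0 (border '')
j=6 s[j]='a': π[6]=0 (border '')
j=7 s[j]='e': π[7]=0 (border '')
j=8 s[j]='f': π[8]=0 (border '')
j=9 s[j]='d': π[9]=0 (border '')
j=10 s[j]='d': π[10]=0 (border '')
j=11 s[j]='f': π[11]=0 (border '')
j=12 s[j]='b': π[12]=1 (border 'b')
j=13 s[j]='a': π[13]=2 (border 'ba')
j=14 s[j]='d': k: 2→0; π[14]=0 (border '')
j=15 s[j]='e': π[15]=0 (border '')
j=16 s[j]='f': π[16]=0 (border '')
j=17 s[j]='c': π[17]=0 (border '')
j=18 s[j]='b': π[18]=1 (border 'b')
j=19 s[j]='e': k: 1→0; π[19]=0 (border '')
j=20 s[j]='e': π[20]=0 (border '')
j=21 s[j]='a': π[21]=0 (border '')

[0, 0, 0, 1, 0, 0, 0, 0, 0, 0, 0, 0, 1, 2, 0, 0, 0, 0, 1, 0, 0, 0]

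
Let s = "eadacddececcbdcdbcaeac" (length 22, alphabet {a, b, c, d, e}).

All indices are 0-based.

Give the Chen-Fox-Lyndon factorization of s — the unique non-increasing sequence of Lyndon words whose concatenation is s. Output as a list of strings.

["e", "ad", "acddececcbdcdbcae", "ac"]

emit factor 1: 'e' (i=0, period=1)
emit factor 2: 'ad' (i=1, period=2)
emit factor 3: 'acddececcbdcdbcae' (i=3, period=17)
emit factor 4: 'ac' (i=20, period=2)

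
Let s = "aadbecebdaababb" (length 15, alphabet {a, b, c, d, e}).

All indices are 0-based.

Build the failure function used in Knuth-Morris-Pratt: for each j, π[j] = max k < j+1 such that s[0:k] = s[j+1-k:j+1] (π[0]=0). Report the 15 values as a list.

π[0] = 0
j=1 s[j]='a': π[1]=1 (border 'a')
j=2 s[j]='d': k: 1→0; π[2]=0 (border '')
j=3 s[j]='b': π[3]=0 (border '')
j=4 s[j]='e': π[4]=0 (border '')
j=5 s[j]='c': π[5]=0 (border '')
j=6 s[j]='e': π[6]=0 (border '')
j=7 s[j]='b': π[7]=0 (border '')
j=8 s[j]='d': π[8]=0 (border '')
j=9 s[j]='a': π[9]=1 (border 'a')
j=10 s[j]='a': π[10]=2 (border 'aa')
j=11 s[j]='b': k: 2→1→0; π[11]=0 (border '')
j=12 s[j]='a': π[12]=1 (border 'a')
j=13 s[j]='b': k: 1→0; π[13]=0 (border '')
j=14 s[j]='b': π[14]=0 (border '')

[0, 1, 0, 0, 0, 0, 0, 0, 0, 1, 2, 0, 1, 0, 0]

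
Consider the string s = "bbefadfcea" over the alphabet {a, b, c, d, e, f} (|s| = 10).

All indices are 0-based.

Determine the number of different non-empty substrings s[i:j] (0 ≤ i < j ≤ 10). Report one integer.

51

rank | idx | suffix
   0 |   9 | a
   1 |   4 | adfcea
   2 |   0 | bbefadfcea
   3 |   1 | befadfcea
   4 |   7 | cea
   5 |   5 | dfcea
   6 |   8 | ea
   7 |   2 | efadfcea
   8 |   3 | fadfcea
   9 |   6 | fcea

SA = [9, 4, 0, 1, 7, 5, 8, 2, 3, 6]
i: (SA[i-1],SA[i]) lcp shared
  1: (9,4) 1 'a'
  2: (4,0) 0 ''
  3: (0,1) 1 'b'
  4: (1,7) 0 ''
  5: (7,5) 0 ''
  6: (5,8) 0 ''
  7: (8,2) 1 'e'
  8: (2,3) 0 ''
  9: (3,6) 1 'f'

n(n+1)/2 = 10·11/2 = 55
Σ LCP = 0 + 1 + 0 + 1 + 0 + 0 + 0 + 1 + 0 + 1 = 4
distinct = 55 − 4 = 51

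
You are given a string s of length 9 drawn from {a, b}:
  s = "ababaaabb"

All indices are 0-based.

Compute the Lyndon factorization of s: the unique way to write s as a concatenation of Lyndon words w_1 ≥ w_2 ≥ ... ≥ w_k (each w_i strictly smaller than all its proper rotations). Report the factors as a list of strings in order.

emit factor 1: 'ab' (i=0, period=2)
emit factor 2: 'ab' (i=2, period=2)
emit factor 3: 'aaabb' (i=4, period=5)

["ab", "ab", "aaabb"]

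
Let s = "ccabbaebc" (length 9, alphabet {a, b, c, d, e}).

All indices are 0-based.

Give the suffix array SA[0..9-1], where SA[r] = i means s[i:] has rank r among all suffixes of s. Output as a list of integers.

[2, 5, 4, 3, 7, 8, 1, 0, 6]

rank→(start, suffix):
  0 → (2, 'abbaebc')
  1 → (5, 'aebc')
  2 → (4, 'baebc')
  3 → (3, 'bbaebc')
  4 → (7, 'bc')
  5 → (8, 'c')
  6 → (1, 'cabbaebc')
  7 → (0, 'ccabbaebc')
  8 → (6, 'ebc')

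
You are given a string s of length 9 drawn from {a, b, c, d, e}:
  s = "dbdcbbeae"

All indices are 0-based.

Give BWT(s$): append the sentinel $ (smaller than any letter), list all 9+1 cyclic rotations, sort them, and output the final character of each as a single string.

rank  rotation    last
    0  $dbdcbbeae  e
    1  ae$dbdcbbe  e
    2  bbeae$dbdc  c
    3  bdcbbeae$d  d
    4  beae$dbdcb  b
    5  cbbeae$dbd  d
    6  dbdcbbeae$  $
    7  dcbbeae$db  b
    8  e$dbdcbbea  a
    9  eae$dbdcbb  b

eecdbd$bab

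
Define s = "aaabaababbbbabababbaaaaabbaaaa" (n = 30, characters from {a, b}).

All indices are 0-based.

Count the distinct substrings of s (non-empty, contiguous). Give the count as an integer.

373

rank | idx | suffix
   0 |  29 | a
   1 |  28 | aa
   2 |  27 | aaa
   3 |  26 | aaaa
   4 |  19 | aaaaabbaaaa
   5 |  20 | aaaabbaaaa
   6 |   0 | aaabaababbbbabababbaaaaabbaaaa
   7 |  21 | aaabbaaaa
   8 |   1 | aabaababbbbabababbaaaaabbaaaa
   9 |   4 | aababbbbabababbaaaaabbaaaa
  10 |  22 | aabbaaaa
  11 |   2 | abaababbbbabababbaaaaabbaaaa
  12 |  12 | abababbaaaaabbaaaa
  13 |  14 | ababbaaaaabbaaaa
  14 |   5 | ababbbbabababbaaaaabbaaaa
  15 |  23 | abbaaaa
  16 |  16 | abbaaaaabbaaaa
  17 |   7 | abbbbabababbaaaaabbaaaa
  18 |  25 | baaaa
  19 |  18 | baaaaabbaaaa
  20 |   3 | baababbbbabababbaaaaabbaaaa
  21 |  11 | babababbaaaaabbaaaa
  22 |  13 | bababbaaaaabbaaaa
  23 |  15 | babbaaaaabbaaaa
  24 |   6 | babbbbabababbaaaaabbaaaa
  25 |  24 | bbaaaa
  26 |  17 | bbaaaaabbaaaa
  27 |  10 | bbabababbaaaaabbaaaa
  28 |   9 | bbbabababbaaaaabbaaaa
  29 |   8 | bbbbabababbaaaaabbaaaa

SA = [29, 28, 27, 26, 19, 20, 0, 21, 1, 4, 22, 2, 12, 14, 5, 23, 16, 7, 25, 18, 3, 11, 13, 15, 6, 24, 17, 10, 9, 8]
rank  pair      lcp
   1  s[29:],s[28:]  1  'a'
   2  s[28:],s[27:]  2  'aa'
   3  s[27:],s[26:]  3  'aaa'
   4  s[26:],s[19:]  4  'aaaa'
   5  s[19:],s[20:]  4  'aaaa'
   6  s[20:],s[0:]  3  'aaa'
   7  s[0:],s[21:]  4  'aaab'
   8  s[21:],s[1:]  2  'aa'
   9  s[1:],s[4:]  4  'aaba'
  10  s[4:],s[22:]  3  'aab'
  11  s[22:],s[2:]  1  'a'
  12  s[2:],s[12:]  3  'aba'
  13  s[12:],s[14:]  4  'abab'
  14  s[14:],s[5:]  5  'ababb'
  15  s[5:],s[23:]  2  'ab'
  16  s[23:],s[16:]  7  'abbaaaa'
  17  s[16:],s[7:]  3  'abb'
  18  s[7:],s[25:]  0  ''
  19  s[25:],s[18:]  5  'baaaa'
  20  s[18:],s[3:]  3  'baa'
  21  s[3:],s[11:]  2  'ba'
  22  s[11:],s[13:]  5  'babab'
  23  s[13:],s[15:]  3  'bab'
  24  s[15:],s[6:]  4  'babb'
  25  s[6:],s[24:]  1  'b'
  26  s[24:],s[17:]  6  'bbaaaa'
  27  s[17:],s[10:]  3  'bba'
  28  s[10:],s[9:]  2  'bb'
  29  s[9:],s[8:]  3  'bbb'

n(n+1)/2 = 30·31/2 = 465
Σ LCP = 0 + 1 + 2 + 3 + 4 + 4 + 3 + 4 + 2 + 4 + 3 + 1 + 3 + 4 + 5 + 2 + 7 + 3 + 0 + 5 + 3 + 2 + 5 + 3 + 4 + 1 + 6 + 3 + 2 + 3 = 92
distinct = 465 − 92 = 373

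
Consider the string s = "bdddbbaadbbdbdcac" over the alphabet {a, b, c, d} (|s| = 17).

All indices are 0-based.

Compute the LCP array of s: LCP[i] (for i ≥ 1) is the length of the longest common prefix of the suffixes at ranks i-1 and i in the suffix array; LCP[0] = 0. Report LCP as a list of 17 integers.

[0, 1, 1, 0, 1, 2, 1, 2, 2, 0, 1, 0, 3, 2, 1, 1, 2]

sorted suffixes:
  #0 SA[0]=6  'aadbbdbdcac'
  #1 SA[1]=15  'ac'
  #2 SA[2]=7  'adbbdbdcac'
  #3 SA[3]=5  'baadbbdbdcac'
  #4 SA[4]=4  'bbaadbbdbdcac'
  #5 SA[5]=9  'bbdbdcac'
  #6 SA[6]=10  'bdbdcac'
  #7 SA[7]=12  'bdcac'
  #8 SA[8]=0  'bdddbbaadbbdbdcac'
  #9 SA[9]=16  'c'
  #10 SA[10]=14  'cac'
  #11 SA[11]=3  'dbbaadbbdbdcac'
  #12 SA[12]=8  'dbbdbdcac'
  #13 SA[13]=11  'dbdcac'
  #14 SA[14]=13  'dcac'
  #15 SA[15]=2  'ddbbaadbbdbdcac'
  #16 SA[16]=1  'dddbbaadbbdbdcac'

SA = [6, 15, 7, 5, 4, 9, 10, 12, 0, 16, 14, 3, 8, 11, 13, 2, 1]
i: (SA[i-1],SA[i]) lcp shared
  1: (6,15) 1 'a'
  2: (15,7) 1 'a'
  3: (7,5) 0 ''
  4: (5,4) 1 'b'
  5: (4,9) 2 'bb'
  6: (9,10) 1 'b'
  7: (10,12) 2 'bd'
  8: (12,0) 2 'bd'
  9: (0,16) 0 ''
  10: (16,14) 1 'c'
  11: (14,3) 0 ''
  12: (3,8) 3 'dbb'
  13: (8,11) 2 'db'
  14: (11,13) 1 'd'
  15: (13,2) 1 'd'
  16: (2,1) 2 'dd'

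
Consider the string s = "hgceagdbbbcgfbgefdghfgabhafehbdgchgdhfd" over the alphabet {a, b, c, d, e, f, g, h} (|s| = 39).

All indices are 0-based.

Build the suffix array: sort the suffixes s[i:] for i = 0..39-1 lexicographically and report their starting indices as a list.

rank | idx | suffix
   0 |  22 | abhafehbdgchgdhfd
   1 |  25 | afehbdgchgdhfd
   2 |   4 | agdbbbcgfbgefdghfgabhafehbdgchgdhfd
   3 |   7 | bbbcgfbgefdghfgabhafehbdgchgdhfd
   4 |   8 | bbcgfbgefdghfgabhafehbdgchgdhfd
   5 |   9 | bcgfbgefdghfgabhafehbdgchgdhfd
   6 |  29 | bdgchgdhfd
   7 |  13 | bgefdghfgabhafehbdgchgdhfd
   8 |  23 | bhafehbdgchgdhfd
   9 |   2 | ceagdbbbcgfbgefdghfgabhafehbdgchgdhfd
  10 |  10 | cgfbgefdghfgabhafehbdgchgdhfd
  11 |  32 | chgdhfd
  12 |  38 | d
  13 |   6 | dbbbcgfbgefdghfgabhafehbdgchgdhfd
  14 |  30 | dgchgdhfd
  15 |  17 | dghfgabhafehbdgchgdhfd
  16 |  35 | dhfd
  17 |   3 | eagdbbbcgfbgefdghfgabhafehbdgchgdhfd
  18 |  15 | efdghfgabhafehbdgchgdhfd
  19 |  27 | ehbdgchgdhfd
  20 |  12 | fbgefdghfgabhafehbdgchgdhfd
  21 |  37 | fd
  22 |  16 | fdghfgabhafehbdgchgdhfd
  23 |  26 | fehbdgchgdhfd
  24 |  20 | fgabhafehbdgchgdhfd
  25 |  21 | gabhafehbdgchgdhfd
  26 |   1 | gceagdbbbcgfbgefdghfgabhafehbdgchgdhfd
  27 |  31 | gchgdhfd
  28 |   5 | gdbbbcgfbgefdghfgabhafehbdgchgdhfd
  29 |  34 | gdhfd
  30 |  14 | gefdghfgabhafehbdgchgdhfd
  31 |  11 | gfbgefdghfgabhafehbdgchgdhfd
  32 |  18 | ghfgabhafehbdgchgdhfd
  33 |  24 | hafehbdgchgdhfd
  34 |  28 | hbdgchgdhfd
  35 |  36 | hfd
  36 |  19 | hfgabhafehbdgchgdhfd
  37 |   0 | hgceagdbbbcgfbgefdghfgabhafehbdgchgdhfd
  38 |  33 | hgdhfd

[22, 25, 4, 7, 8, 9, 29, 13, 23, 2, 10, 32, 38, 6, 30, 17, 35, 3, 15, 27, 12, 37, 16, 26, 20, 21, 1, 31, 5, 34, 14, 11, 18, 24, 28, 36, 19, 0, 33]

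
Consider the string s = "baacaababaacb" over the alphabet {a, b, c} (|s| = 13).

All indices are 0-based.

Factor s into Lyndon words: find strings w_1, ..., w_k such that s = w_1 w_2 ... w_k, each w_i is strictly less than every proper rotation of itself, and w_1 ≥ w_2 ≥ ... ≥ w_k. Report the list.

["b", "aac", "aababaacb"]

emit factor 1: 'b' (i=0, period=1)
emit factor 2: 'aac' (i=1, period=3)
emit factor 3: 'aababaacb' (i=4, period=9)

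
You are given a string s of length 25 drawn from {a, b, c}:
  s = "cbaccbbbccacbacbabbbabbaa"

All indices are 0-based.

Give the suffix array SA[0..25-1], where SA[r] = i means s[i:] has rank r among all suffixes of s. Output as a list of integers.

[24, 23, 20, 16, 13, 10, 2, 22, 19, 15, 12, 1, 21, 18, 17, 5, 6, 7, 9, 14, 11, 0, 4, 8, 3]

sorted suffixes:
  #0 SA[0]=24  'a'
  #1 SA[1]=23  'aa'
  #2 SA[2]=20  'abbaa'
  #3 SA[3]=16  'abbbabbaa'
  #4 SA[4]=13  'acbabbbabbaa'
  #5 SA[5]=10  'acbacbabbbabbaa'
  #6 SA[6]=2  'accbbbccacbacbabbbabbaa'
  #7 SA[7]=22  'baa'
  #8 SA[8]=19  'babbaa'
  #9 SA[9]=15  'babbbabbaa'
  #10 SA[10]=12  'bacbabbbabbaa'
  #11 SA[11]=1  'baccbbbccacbacbabbbabbaa'
  #12 SA[12]=21  'bbaa'
  #13 SA[13]=18  'bbabbaa'
  #14 SA[14]=17  'bbbabbaa'
  #15 SA[15]=5  'bbbccacbacbabbbabbaa'
  #16 SA[16]=6  'bbccacbacbabbbabbaa'
  #17 SA[17]=7  'bccacbacbabbbabbaa'
  #18 SA[18]=9  'cacbacbabbbabbaa'
  #19 SA[19]=14  'cbabbbabbaa'
  #20 SA[20]=11  'cbacbabbbabbaa'
  #21 SA[21]=0  'cbaccbbbccacbacbabbbabbaa'
  #22 SA[22]=4  'cbbbccacbacbabbbabbaa'
  #23 SA[23]=8  'ccacbacbabbbabbaa'
  #24 SA[24]=3  'ccbbbccacbacbabbbabbaa'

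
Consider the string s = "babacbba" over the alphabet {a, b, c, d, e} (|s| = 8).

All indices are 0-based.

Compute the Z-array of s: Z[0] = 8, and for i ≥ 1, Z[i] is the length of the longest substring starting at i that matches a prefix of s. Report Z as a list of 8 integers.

[8, 0, 2, 0, 0, 1, 2, 0]

Z[0]=8
i=1: fresh scan; Z[1]=0
i=2: fresh scan; Z[2]=2 scan→box=[2,4)
i=3: min(r-i=1, Z[1]=0)=0; Z[3]=0
i=4: fresh scan; Z[4]=0
i=5: fresh scan; Z[5]=1 scan→box=[5,6)
i=6: fresh scan; Z[6]=2 scan→box=[6,8)
i=7: min(r-i=1, Z[1]=0)=0; Z[7]=0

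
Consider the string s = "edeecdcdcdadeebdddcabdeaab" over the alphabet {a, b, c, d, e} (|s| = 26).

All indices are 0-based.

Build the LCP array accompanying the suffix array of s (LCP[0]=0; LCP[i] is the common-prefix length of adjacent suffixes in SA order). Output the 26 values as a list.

rank | idx | suffix
   0 |  23 | aab
   1 |  24 | ab
   2 |  19 | abdeaab
   3 |  10 | adeebdddcabdeaab
   4 |  25 | b
   5 |  14 | bdddcabdeaab
   6 |  20 | bdeaab
   7 |  18 | cabdeaab
   8 |   8 | cdadeebdddcabdeaab
   9 |   6 | cdcdadeebdddcabdeaab
  10 |   4 | cdcdcdadeebdddcabdeaab
  11 |   9 | dadeebdddcabdeaab
  12 |  17 | dcabdeaab
  13 |   7 | dcdadeebdddcabdeaab
  14 |   5 | dcdcdadeebdddcabdeaab
  15 |  16 | ddcabdeaab
  16 |  15 | dddcabdeaab
  17 |  21 | deaab
  18 |  11 | deebdddcabdeaab
  19 |   1 | deecdcdcdadeebdddcabdeaab
  20 |  22 | eaab
  21 |  13 | ebdddcabdeaab
  22 |   3 | ecdcdcdadeebdddcabdeaab
  23 |   0 | edeecdcdcdadeebdddcabdeaab
  24 |  12 | eebdddcabdeaab
  25 |   2 | eecdcdcdadeebdddcabdeaab

SA = [23, 24, 19, 10, 25, 14, 20, 18, 8, 6, 4, 9, 17, 7, 5, 16, 15, 21, 11, 1, 22, 13, 3, 0, 12, 2]
i: (SA[i-1],SA[i]) lcp shared
  1: (23,24) 1 'a'
  2: (24,19) 2 'ab'
  3: (19,10) 1 'a'
  4: (10,25) 0 ''
  5: (25,14) 1 'b'
  6: (14,20) 2 'bd'
  7: (20,18) 0 ''
  8: (18,8) 1 'c'
  9: (8,6) 2 'cd'
  10: (6,4) 4 'cdcd'
  11: (4,9) 0 ''
  12: (9,17) 1 'd'
  13: (17,7) 2 'dc'
  14: (7,5) 3 'dcd'
  15: (5,16) 1 'd'
  16: (16,15) 2 'dd'
  17: (15,21) 1 'd'
  18: (21,11) 2 'de'
  19: (11,1) 3 'dee'
  20: (1,22) 0 ''
  21: (22,13) 1 'e'
  22: (13,3) 1 'e'
  23: (3,0) 1 'e'
  24: (0,12) 1 'e'
  25: (12,2) 2 'ee'

[0, 1, 2, 1, 0, 1, 2, 0, 1, 2, 4, 0, 1, 2, 3, 1, 2, 1, 2, 3, 0, 1, 1, 1, 1, 2]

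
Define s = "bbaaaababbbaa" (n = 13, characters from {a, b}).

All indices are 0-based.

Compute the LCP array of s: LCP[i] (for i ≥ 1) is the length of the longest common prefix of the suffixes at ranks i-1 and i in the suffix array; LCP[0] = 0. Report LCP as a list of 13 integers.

rank | idx | suffix
   0 |  12 | a
   1 |  11 | aa
   2 |   2 | aaaababbbaa
   3 |   3 | aaababbbaa
   4 |   4 | aababbbaa
   5 |   5 | ababbbaa
   6 |   7 | abbbaa
   7 |  10 | baa
   8 |   1 | baaaababbbaa
   9 |   6 | babbbaa
  10 |   9 | bbaa
  11 |   0 | bbaaaababbbaa
  12 |   8 | bbbaa

SA = [12, 11, 2, 3, 4, 5, 7, 10, 1, 6, 9, 0, 8]
rank  pair      lcp
   1  s[12:],s[11:]  1  'a'
   2  s[11:],s[2:]  2  'aa'
   3  s[2:],s[3:]  3  'aaa'
   4  s[3:],s[4:]  2  'aa'
   5  s[4:],s[5:]  1  'a'
   6  s[5:],s[7:]  2  'ab'
   7  s[7:],s[10:]  0  ''
   8  s[10:],s[1:]  3  'baa'
   9  s[1:],s[6:]  2  'ba'
  10  s[6:],s[9:]  1  'b'
  11  s[9:],s[0:]  4  'bbaa'
  12  s[0:],s[8:]  2  'bb'

[0, 1, 2, 3, 2, 1, 2, 0, 3, 2, 1, 4, 2]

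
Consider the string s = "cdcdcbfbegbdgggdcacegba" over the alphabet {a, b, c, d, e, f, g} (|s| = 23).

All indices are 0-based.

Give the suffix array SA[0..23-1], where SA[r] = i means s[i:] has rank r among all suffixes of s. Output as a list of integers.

rank→(start, suffix):
  0 → (22, 'a')
  1 → (17, 'acegba')
  2 → (21, 'ba')
  3 → (10, 'bdgggdcacegba')
  4 → (7, 'begbdgggdcacegba')
  5 → (5, 'bfbegbdgggdcacegba')
  6 → (16, 'cacegba')
  7 → (4, 'cbfbegbdgggdcacegba')
  8 → (2, 'cdcbfbegbdgggdcacegba')
  9 → (0, 'cdcdcbfbegbdgggdcacegba')
  10 → (18, 'cegba')
  11 → (15, 'dcacegba')
  12 → (3, 'dcbfbegbdgggdcacegba')
  13 → (1, 'dcdcbfbegbdgggdcacegba')
  14 → (11, 'dgggdcacegba')
  15 → (19, 'egba')
  16 → (8, 'egbdgggdcacegba')
  17 → (6, 'fbegbdgggdcacegba')
  18 → (20, 'gba')
  19 → (9, 'gbdgggdcacegba')
  20 → (14, 'gdcacegba')
  21 → (13, 'ggdcacegba')
  22 → (12, 'gggdcacegba')

[22, 17, 21, 10, 7, 5, 16, 4, 2, 0, 18, 15, 3, 1, 11, 19, 8, 6, 20, 9, 14, 13, 12]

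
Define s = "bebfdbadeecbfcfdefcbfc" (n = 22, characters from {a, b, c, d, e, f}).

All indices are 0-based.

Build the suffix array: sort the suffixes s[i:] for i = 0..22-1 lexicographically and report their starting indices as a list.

rank | idx | suffix
   0 |   6 | adeecbfcfdefcbfc
   1 |   5 | badeecbfcfdefcbfc
   2 |   0 | bebfdbadeecbfcfdefcbfc
   3 |  19 | bfc
   4 |  11 | bfcfdefcbfc
   5 |   2 | bfdbadeecbfcfdefcbfc
   6 |  21 | c
   7 |  18 | cbfc
   8 |  10 | cbfcfdefcbfc
   9 |  13 | cfdefcbfc
  10 |   4 | dbadeecbfcfdefcbfc
  11 |   7 | deecbfcfdefcbfc
  12 |  15 | defcbfc
  13 |   1 | ebfdbadeecbfcfdefcbfc
  14 |   9 | ecbfcfdefcbfc
  15 |   8 | eecbfcfdefcbfc
  16 |  16 | efcbfc
  17 |  20 | fc
  18 |  17 | fcbfc
  19 |  12 | fcfdefcbfc
  20 |   3 | fdbadeecbfcfdefcbfc
  21 |  14 | fdefcbfc

[6, 5, 0, 19, 11, 2, 21, 18, 10, 13, 4, 7, 15, 1, 9, 8, 16, 20, 17, 12, 3, 14]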